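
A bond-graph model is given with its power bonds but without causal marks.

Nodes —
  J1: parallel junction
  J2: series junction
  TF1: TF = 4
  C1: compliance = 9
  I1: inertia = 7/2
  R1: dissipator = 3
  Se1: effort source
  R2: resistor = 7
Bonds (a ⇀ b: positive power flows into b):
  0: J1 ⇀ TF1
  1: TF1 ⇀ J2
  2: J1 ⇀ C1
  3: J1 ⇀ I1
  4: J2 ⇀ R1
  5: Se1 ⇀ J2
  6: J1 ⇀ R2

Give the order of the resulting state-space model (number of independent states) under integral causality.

2  (C1, I1 all integral)

bond 5 →J2  (Se1 (Se) sets effort on bond)
bond 2 →J1  (C1 outputs effort q/C1)
bond 0 →TF1  (0-jn J1 has e-setter on 2)
bond 3 →I1  (common-e at J1 fixed by 2)
bond 6 →R2  (0-jn J1 has e-setter on 2)
bond 1 →J2  (TF1: transformer flips bond 0)
bond 4 →R1  (closing 1-jn rule on J2)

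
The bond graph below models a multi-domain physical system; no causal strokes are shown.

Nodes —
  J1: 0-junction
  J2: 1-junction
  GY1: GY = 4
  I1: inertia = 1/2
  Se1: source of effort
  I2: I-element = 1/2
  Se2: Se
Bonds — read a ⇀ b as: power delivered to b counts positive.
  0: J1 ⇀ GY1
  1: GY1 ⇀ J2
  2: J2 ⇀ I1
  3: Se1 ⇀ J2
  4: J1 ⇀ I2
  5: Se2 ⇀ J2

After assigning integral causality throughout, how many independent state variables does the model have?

b3 |J2  (Se1 (Se) sets effort on bond)
b5 |J2  (source Se2 imposes e)
b2 |I1  (prefer integral on I1)
b1 |J2  (J2: bond 2 brought flow, rest push out)
b0 |J1  (GY1: gyrator matches bond 1)
b4 |I2  (0-jn J1 has e-setter on 0)

2  (I1, I2 all integral)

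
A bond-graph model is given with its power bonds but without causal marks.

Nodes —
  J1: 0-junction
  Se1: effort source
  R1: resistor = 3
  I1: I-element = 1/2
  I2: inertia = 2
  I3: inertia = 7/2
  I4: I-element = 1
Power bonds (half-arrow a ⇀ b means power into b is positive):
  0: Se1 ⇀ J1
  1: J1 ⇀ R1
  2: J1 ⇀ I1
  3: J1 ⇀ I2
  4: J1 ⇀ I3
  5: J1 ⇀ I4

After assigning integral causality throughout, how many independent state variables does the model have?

4  (I1, I2, I3, I4 all integral)

b0 |J1  (Se1: effort source, stroke at far end)
b1 |R1  (common-e at J1 fixed by 0)
b2 |I1  (common-e at J1 fixed by 0)
b3 |I2  (J1: bond 0 brought effort, rest push out)
b4 |I3  (0-jn J1 has e-setter on 0)
b5 |I4  (J1 effort already set via bond 0)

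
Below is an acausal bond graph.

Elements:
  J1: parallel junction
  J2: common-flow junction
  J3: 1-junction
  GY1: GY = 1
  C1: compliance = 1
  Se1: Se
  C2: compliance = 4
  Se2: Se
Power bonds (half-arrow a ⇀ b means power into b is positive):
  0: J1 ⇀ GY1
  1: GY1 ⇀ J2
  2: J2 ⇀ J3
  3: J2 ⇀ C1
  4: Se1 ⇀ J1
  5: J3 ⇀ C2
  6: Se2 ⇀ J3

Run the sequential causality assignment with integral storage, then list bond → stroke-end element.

b4 →J1  (Se1: effort source, stroke at far end)
b6 →J3  (Se2 fixes effort; stroke away)
b0 →GY1  (J1 effort already set via bond 4)
b1 →GY1  (through GY1, causality inverts; strokes same side of GY1)
b2 →J2  (1-jn J2 has f-setter on 1)
b3 →J2  (common-f at J2 fixed by 1)
b5 →J3  (J3: bond 2 brought flow, rest push out)

#0 |GY1
#1 |GY1
#2 |J2
#3 |J2
#4 |J1
#5 |J3
#6 |J3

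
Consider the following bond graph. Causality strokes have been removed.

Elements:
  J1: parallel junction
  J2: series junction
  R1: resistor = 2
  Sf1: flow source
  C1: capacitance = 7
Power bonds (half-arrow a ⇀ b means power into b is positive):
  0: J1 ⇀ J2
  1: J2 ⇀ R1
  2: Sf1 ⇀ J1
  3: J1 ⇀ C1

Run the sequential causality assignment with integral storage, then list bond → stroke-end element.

#0 |J2
#1 |R1
#2 |Sf1
#3 |J1

#2 stroke→Sf1  (Sf1 (Sf) sets flow on bond)
#3 stroke→J1  (prefer integral on C1)
#0 stroke→J2  (J1 effort already set via bond 3)
#1 stroke→R1  (J2 needs exactly one f-in)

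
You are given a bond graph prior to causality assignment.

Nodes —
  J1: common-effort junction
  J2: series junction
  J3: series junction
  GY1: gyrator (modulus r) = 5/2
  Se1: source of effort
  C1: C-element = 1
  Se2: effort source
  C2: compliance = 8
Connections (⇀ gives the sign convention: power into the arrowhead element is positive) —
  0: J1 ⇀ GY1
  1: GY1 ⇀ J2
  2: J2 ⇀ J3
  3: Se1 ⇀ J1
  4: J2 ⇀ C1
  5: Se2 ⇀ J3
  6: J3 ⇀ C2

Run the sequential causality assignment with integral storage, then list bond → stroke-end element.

b0 stroke→GY1
b1 stroke→GY1
b2 stroke→J2
b3 stroke→J1
b4 stroke→J2
b5 stroke→J3
b6 stroke→J3

bond 3 stroke at J1  (Se1: effort source, stroke at far end)
bond 5 stroke at J3  (Se2: effort source, stroke at far end)
bond 0 stroke at GY1  (common-e at J1 fixed by 3)
bond 1 stroke at GY1  (GY1 both-in/both-out from 0)
bond 2 stroke at J2  (common-f at J2 fixed by 1)
bond 4 stroke at J2  (J2: bond 1 brought flow, rest push out)
bond 6 stroke at J3  (1-jn J3 has f-setter on 2)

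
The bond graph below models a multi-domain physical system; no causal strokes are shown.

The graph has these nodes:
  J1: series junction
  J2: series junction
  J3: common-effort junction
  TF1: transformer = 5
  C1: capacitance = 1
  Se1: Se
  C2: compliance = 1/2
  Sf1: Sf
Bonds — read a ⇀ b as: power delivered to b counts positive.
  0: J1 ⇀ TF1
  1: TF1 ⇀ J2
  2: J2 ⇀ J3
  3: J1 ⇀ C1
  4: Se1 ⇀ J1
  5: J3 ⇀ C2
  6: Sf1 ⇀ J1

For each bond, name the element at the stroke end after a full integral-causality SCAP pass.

bond 0 stroke→J1
bond 1 stroke→TF1
bond 2 stroke→J2
bond 3 stroke→J1
bond 4 stroke→J1
bond 5 stroke→J3
bond 6 stroke→Sf1

β4 stroke→J1  (Se1: effort source, stroke at far end)
β6 stroke→Sf1  (source Sf1 imposes f)
β0 stroke→J1  (J1: bond 6 brought flow, rest push out)
β3 stroke→J1  (J1 flow already set via bond 6)
β1 stroke→TF1  (through TF1, causality passes straight; one stroke at TF1)
β2 stroke→J2  (1-jn J2 has f-setter on 1)
β5 stroke→J3  (only one effort-in slot at J3)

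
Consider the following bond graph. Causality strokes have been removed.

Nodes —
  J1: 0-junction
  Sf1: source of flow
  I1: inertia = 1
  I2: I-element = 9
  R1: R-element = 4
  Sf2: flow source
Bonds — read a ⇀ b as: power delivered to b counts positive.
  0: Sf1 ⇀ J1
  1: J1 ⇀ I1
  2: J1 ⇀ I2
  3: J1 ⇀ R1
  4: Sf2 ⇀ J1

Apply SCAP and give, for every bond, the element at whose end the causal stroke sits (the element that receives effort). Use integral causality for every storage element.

#0 |Sf1  (Sf1 fixes flow; stroke at Sf1)
#4 |Sf2  (source Sf2 imposes f)
#1 |I1  (prefer integral on I1)
#2 |I2  (I2 integral (f out))
#3 |J1  (closing 0-jn rule on J1)

b0 →Sf1
b1 →I1
b2 →I2
b3 →J1
b4 →Sf2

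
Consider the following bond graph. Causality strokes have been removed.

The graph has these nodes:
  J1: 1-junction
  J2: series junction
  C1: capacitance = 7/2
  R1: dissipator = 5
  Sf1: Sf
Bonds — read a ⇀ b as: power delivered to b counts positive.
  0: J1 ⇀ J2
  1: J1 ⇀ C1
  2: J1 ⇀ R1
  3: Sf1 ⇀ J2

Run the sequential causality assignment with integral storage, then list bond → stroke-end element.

b0 →J2
b1 →J1
b2 →J1
b3 →Sf1

b3 stroke at Sf1  (Sf1: flow source, stroke at near end)
b0 stroke at J2  (common-f at J2 fixed by 3)
b1 stroke at J1  (common-f at J1 fixed by 0)
b2 stroke at J1  (common-f at J1 fixed by 0)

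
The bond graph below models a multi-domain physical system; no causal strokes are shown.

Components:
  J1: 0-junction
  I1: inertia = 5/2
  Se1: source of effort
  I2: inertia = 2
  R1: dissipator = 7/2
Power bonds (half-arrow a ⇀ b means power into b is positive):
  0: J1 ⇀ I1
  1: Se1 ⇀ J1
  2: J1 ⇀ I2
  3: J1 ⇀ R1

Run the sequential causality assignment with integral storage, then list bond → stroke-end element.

bond 1 stroke at J1  (source Se1 imposes e)
bond 0 stroke at I1  (J1 effort already set via bond 1)
bond 2 stroke at I2  (J1: bond 1 brought effort, rest push out)
bond 3 stroke at R1  (J1 effort already set via bond 1)

β0 stroke at I1
β1 stroke at J1
β2 stroke at I2
β3 stroke at R1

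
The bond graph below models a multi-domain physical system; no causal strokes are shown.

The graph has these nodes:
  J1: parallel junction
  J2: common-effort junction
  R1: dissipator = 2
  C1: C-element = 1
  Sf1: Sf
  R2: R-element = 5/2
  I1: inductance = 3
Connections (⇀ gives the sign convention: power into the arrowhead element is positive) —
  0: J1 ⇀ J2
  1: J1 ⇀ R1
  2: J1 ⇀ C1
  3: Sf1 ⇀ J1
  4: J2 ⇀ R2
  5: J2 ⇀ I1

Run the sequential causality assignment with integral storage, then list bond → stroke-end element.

β3 |Sf1  (Sf1: flow source, stroke at near end)
β2 |J1  (prefer integral on C1)
β0 |J2  (0-jn J1 has e-setter on 2)
β1 |R1  (common-e at J1 fixed by 2)
β4 |R2  (J2 effort already set via bond 0)
β5 |I1  (0-jn J2 has e-setter on 0)

#0 stroke at J2
#1 stroke at R1
#2 stroke at J1
#3 stroke at Sf1
#4 stroke at R2
#5 stroke at I1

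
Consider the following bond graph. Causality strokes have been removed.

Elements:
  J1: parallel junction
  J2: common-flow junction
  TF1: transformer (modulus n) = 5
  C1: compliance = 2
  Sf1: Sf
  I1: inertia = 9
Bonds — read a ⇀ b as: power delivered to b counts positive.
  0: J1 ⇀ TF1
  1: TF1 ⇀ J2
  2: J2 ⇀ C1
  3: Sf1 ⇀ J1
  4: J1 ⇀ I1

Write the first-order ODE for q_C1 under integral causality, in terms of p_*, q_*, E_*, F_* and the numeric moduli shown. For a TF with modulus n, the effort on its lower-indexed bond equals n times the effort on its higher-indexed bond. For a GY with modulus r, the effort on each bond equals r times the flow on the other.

#3 stroke→Sf1  (Sf1 fixes flow; stroke at Sf1)
#2 stroke→J2  (C1: C, integral causality)
#1 stroke→TF1  (closing 1-jn rule on J2)
#0 stroke→J1  (TF1: transformer flips bond 1)
#4 stroke→I1  (J1: bond 0 brought effort, rest push out)

dq_C1/dt = 5*F_Sf1 - 5*p_I1/9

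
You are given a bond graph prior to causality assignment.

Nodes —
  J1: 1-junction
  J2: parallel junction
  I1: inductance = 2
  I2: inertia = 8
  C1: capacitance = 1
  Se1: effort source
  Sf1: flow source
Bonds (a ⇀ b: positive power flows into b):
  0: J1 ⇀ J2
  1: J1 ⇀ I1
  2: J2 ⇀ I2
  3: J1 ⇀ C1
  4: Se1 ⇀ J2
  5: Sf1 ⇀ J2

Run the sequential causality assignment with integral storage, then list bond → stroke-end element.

#4 →J2  (Se1: effort source, stroke at far end)
#5 →Sf1  (Sf1 (Sf) sets flow on bond)
#0 →J1  (common-e at J2 fixed by 4)
#2 →I2  (common-e at J2 fixed by 4)
#1 →I1  (I1: I, integral causality)
#3 →J1  (J1: bond 1 brought flow, rest push out)

b0 →J1
b1 →I1
b2 →I2
b3 →J1
b4 →J2
b5 →Sf1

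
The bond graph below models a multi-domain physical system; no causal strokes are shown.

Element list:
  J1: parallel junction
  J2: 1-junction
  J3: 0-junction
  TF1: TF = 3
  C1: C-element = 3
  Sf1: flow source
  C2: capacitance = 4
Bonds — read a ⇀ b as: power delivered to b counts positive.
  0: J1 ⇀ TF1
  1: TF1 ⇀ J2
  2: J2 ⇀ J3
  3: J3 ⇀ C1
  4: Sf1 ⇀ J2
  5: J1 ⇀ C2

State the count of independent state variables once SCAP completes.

2  (C1, C2 all integral)

b4 |Sf1  (source Sf1 imposes f)
b1 |J2  (1-jn J2 has f-setter on 4)
b2 |J2  (J2: bond 4 brought flow, rest push out)
b3 |J3  (J3: last free bond brings effort in)
b0 |TF1  (TF TF1: opposite of bond 1)
b5 |J1  (only one effort-in slot at J1)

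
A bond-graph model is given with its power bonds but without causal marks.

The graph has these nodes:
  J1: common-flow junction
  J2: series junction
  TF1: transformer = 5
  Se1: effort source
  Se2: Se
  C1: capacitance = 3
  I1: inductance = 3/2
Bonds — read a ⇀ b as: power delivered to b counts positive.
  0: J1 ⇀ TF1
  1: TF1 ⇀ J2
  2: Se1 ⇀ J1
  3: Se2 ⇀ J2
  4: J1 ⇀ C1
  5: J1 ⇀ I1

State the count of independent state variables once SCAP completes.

#2 |J1  (Se1 (Se) sets effort on bond)
#3 |J2  (Se2 (Se) sets effort on bond)
#1 |TF1  (closing 1-jn rule on J2)
#0 |J1  (TF1 one-in-one-out from 1)
#4 |J1  (C1 outputs effort q/C1)
#5 |I1  (J1: last free bond brings flow in)

2  (C1, I1 all integral)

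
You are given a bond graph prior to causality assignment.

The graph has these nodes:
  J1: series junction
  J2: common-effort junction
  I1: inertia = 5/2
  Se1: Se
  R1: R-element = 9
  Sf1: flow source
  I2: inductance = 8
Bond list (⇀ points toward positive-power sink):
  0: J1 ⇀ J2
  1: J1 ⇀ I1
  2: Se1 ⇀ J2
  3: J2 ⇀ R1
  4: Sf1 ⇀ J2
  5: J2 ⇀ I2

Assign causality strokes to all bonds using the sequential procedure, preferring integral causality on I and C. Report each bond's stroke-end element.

#2 |J2  (Se1 (Se) sets effort on bond)
#4 |Sf1  (Sf1 fixes flow; stroke at Sf1)
#0 |J1  (common-e at J2 fixed by 2)
#3 |R1  (common-e at J2 fixed by 2)
#5 |I2  (J2: bond 2 brought effort, rest push out)
#1 |I1  (closing 1-jn rule on J1)

β0 →J1
β1 →I1
β2 →J2
β3 →R1
β4 →Sf1
β5 →I2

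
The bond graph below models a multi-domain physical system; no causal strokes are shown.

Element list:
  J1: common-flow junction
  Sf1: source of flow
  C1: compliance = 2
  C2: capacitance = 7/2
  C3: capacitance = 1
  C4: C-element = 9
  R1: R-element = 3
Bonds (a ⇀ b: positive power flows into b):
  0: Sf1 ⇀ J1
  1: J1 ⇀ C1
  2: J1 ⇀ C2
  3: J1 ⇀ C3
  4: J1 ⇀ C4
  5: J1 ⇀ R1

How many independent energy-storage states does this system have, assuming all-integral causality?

4  (C1, C2, C3, C4 all integral)

β0 stroke→Sf1  (Sf1: flow source, stroke at near end)
β1 stroke→J1  (J1: bond 0 brought flow, rest push out)
β2 stroke→J1  (J1 flow already set via bond 0)
β3 stroke→J1  (common-f at J1 fixed by 0)
β4 stroke→J1  (1-jn J1 has f-setter on 0)
β5 stroke→J1  (J1 flow already set via bond 0)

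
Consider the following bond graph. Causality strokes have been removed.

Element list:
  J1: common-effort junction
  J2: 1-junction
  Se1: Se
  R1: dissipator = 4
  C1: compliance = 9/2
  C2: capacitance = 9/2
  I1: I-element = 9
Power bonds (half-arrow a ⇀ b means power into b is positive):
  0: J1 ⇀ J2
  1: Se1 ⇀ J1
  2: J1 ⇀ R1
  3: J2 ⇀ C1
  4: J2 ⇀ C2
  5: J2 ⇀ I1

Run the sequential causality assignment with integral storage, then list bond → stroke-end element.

b0 stroke→J2
b1 stroke→J1
b2 stroke→R1
b3 stroke→J2
b4 stroke→J2
b5 stroke→I1

#1 |J1  (Se1 fixes effort; stroke away)
#0 |J2  (J1: bond 1 brought effort, rest push out)
#2 |R1  (common-e at J1 fixed by 1)
#3 |J2  (C1 integral (e out))
#4 |J2  (prefer integral on C2)
#5 |I1  (only one flow-in slot at J2)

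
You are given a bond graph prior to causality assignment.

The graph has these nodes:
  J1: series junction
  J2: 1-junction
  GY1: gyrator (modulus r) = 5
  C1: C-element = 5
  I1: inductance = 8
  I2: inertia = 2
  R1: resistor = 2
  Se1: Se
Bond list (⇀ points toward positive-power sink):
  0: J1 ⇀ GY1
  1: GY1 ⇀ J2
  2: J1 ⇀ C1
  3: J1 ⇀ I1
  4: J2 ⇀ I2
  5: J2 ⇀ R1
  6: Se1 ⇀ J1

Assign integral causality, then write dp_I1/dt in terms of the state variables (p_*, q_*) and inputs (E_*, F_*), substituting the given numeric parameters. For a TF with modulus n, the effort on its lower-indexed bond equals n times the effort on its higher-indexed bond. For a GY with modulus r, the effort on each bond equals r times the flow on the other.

dp_I1/dt = E_Se1 - 5*p_I2/2 - q_C1/5

bond 6 |J1  (source Se1 imposes e)
bond 2 |J1  (prefer integral on C1)
bond 3 |I1  (I1 integral (f out))
bond 0 |J1  (1-jn J1 has f-setter on 3)
bond 1 |J2  (through GY1, causality inverts; strokes same side of GY1)
bond 4 |I2  (I2 outputs flow p/I2)
bond 5 |J2  (J2 flow already set via bond 4)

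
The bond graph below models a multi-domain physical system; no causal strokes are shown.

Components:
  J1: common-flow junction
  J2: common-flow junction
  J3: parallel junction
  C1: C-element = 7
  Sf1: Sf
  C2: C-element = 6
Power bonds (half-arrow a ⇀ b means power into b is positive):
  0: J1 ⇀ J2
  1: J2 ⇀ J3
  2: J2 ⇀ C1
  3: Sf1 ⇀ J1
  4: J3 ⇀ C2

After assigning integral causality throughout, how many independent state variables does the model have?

bond 3 stroke→Sf1  (Sf1 fixes flow; stroke at Sf1)
bond 0 stroke→J1  (common-f at J1 fixed by 3)
bond 1 stroke→J2  (J2: bond 0 brought flow, rest push out)
bond 2 stroke→J2  (J2 flow already set via bond 0)
bond 4 stroke→J3  (J3 needs exactly one e-in)

2  (C1, C2 all integral)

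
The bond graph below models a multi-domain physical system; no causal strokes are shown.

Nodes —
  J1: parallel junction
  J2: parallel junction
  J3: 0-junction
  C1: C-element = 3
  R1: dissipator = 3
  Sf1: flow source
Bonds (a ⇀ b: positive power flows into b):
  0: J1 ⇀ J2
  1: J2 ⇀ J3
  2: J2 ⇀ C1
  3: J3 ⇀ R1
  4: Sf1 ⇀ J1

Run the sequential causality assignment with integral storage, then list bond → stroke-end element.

#4 stroke at Sf1  (Sf1 fixes flow; stroke at Sf1)
#0 stroke at J1  (J1 needs exactly one e-in)
#2 stroke at J2  (prefer integral on C1)
#1 stroke at J3  (J2: bond 2 brought effort, rest push out)
#3 stroke at R1  (0-jn J3 has e-setter on 1)

b0 stroke→J1
b1 stroke→J3
b2 stroke→J2
b3 stroke→R1
b4 stroke→Sf1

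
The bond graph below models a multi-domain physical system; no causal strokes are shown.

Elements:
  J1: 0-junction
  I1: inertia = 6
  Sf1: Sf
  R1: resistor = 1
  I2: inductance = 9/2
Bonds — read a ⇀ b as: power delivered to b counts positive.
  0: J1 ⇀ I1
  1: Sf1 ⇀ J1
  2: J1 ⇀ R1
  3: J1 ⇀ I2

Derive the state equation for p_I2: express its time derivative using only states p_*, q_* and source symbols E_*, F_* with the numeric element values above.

dp_I2/dt = F_Sf1 - p_I1/6 - 2*p_I2/9

b1 →Sf1  (Sf1 (Sf) sets flow on bond)
b0 →I1  (prefer integral on I1)
b3 →I2  (I2 integral (f out))
b2 →J1  (J1 needs exactly one e-in)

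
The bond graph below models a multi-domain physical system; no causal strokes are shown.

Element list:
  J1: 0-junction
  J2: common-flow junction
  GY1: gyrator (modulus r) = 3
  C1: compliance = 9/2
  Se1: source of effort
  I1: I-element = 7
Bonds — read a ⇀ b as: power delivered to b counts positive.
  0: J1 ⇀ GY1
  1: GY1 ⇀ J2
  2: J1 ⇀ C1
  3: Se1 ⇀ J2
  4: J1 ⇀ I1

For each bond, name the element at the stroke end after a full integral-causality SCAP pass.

bond 0 stroke at GY1
bond 1 stroke at GY1
bond 2 stroke at J1
bond 3 stroke at J2
bond 4 stroke at I1

bond 3 |J2  (Se1: effort source, stroke at far end)
bond 1 |GY1  (J2 needs exactly one f-in)
bond 0 |GY1  (GY GY1: same side as bond 1)
bond 2 |J1  (C1 integral (e out))
bond 4 |I1  (0-jn J1 has e-setter on 2)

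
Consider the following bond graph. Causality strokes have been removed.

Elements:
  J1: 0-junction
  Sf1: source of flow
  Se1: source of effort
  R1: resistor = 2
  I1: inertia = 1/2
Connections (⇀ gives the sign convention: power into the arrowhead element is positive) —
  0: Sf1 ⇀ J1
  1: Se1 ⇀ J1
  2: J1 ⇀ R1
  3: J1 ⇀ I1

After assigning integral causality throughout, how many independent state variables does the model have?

1  (I1 all integral)

bond 0 stroke at Sf1  (Sf1 (Sf) sets flow on bond)
bond 1 stroke at J1  (Se1 fixes effort; stroke away)
bond 2 stroke at R1  (J1 effort already set via bond 1)
bond 3 stroke at I1  (common-e at J1 fixed by 1)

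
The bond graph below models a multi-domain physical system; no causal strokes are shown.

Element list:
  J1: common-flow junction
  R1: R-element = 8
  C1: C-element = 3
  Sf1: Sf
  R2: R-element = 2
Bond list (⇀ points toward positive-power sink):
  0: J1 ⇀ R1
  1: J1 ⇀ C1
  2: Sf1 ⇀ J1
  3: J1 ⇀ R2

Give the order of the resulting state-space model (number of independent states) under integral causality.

1  (C1 all integral)

β2 stroke at Sf1  (Sf1 fixes flow; stroke at Sf1)
β0 stroke at J1  (J1 flow already set via bond 2)
β1 stroke at J1  (common-f at J1 fixed by 2)
β3 stroke at J1  (common-f at J1 fixed by 2)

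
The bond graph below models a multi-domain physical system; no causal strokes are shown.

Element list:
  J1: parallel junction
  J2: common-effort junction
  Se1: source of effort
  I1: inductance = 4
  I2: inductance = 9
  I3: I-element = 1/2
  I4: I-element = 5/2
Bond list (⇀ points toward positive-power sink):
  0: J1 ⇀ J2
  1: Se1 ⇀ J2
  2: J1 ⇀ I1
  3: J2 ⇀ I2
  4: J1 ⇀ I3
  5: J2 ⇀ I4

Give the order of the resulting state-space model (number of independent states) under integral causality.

#1 stroke at J2  (Se1 (Se) sets effort on bond)
#0 stroke at J1  (J2 effort already set via bond 1)
#3 stroke at I2  (common-e at J2 fixed by 1)
#5 stroke at I4  (J2: bond 1 brought effort, rest push out)
#2 stroke at I1  (J1: bond 0 brought effort, rest push out)
#4 stroke at I3  (0-jn J1 has e-setter on 0)

4  (I1, I2, I3, I4 all integral)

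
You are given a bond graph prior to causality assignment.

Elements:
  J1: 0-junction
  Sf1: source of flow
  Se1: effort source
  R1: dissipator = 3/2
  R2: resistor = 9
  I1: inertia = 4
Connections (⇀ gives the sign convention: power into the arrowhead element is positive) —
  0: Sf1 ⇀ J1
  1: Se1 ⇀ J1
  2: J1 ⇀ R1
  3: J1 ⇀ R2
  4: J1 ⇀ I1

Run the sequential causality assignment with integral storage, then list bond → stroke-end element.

b0 stroke at Sf1
b1 stroke at J1
b2 stroke at R1
b3 stroke at R2
b4 stroke at I1

bond 0 |Sf1  (Sf1 fixes flow; stroke at Sf1)
bond 1 |J1  (Se1: effort source, stroke at far end)
bond 2 |R1  (0-jn J1 has e-setter on 1)
bond 3 |R2  (0-jn J1 has e-setter on 1)
bond 4 |I1  (J1: bond 1 brought effort, rest push out)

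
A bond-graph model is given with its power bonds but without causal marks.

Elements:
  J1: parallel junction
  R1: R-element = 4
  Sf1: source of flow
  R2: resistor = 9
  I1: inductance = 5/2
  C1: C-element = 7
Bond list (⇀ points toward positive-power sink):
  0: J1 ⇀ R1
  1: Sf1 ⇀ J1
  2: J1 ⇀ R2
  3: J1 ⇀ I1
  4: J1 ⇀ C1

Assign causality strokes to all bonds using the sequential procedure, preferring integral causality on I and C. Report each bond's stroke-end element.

#0 stroke→R1
#1 stroke→Sf1
#2 stroke→R2
#3 stroke→I1
#4 stroke→J1

b1 |Sf1  (Sf1 fixes flow; stroke at Sf1)
b3 |I1  (prefer integral on I1)
b4 |J1  (C1: C, integral causality)
b0 |R1  (common-e at J1 fixed by 4)
b2 |R2  (0-jn J1 has e-setter on 4)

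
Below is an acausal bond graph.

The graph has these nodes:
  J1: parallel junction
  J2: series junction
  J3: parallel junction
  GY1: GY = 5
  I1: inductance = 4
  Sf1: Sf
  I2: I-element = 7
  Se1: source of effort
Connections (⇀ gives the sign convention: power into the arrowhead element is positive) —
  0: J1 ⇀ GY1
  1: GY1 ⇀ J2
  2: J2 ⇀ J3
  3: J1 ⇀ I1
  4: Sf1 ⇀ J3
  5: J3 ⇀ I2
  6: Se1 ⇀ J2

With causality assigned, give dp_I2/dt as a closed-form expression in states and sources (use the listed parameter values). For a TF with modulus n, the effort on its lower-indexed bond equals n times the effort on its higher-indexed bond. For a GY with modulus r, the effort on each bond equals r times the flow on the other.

b4 stroke→Sf1  (Sf1 (Sf) sets flow on bond)
b6 stroke→J2  (Se1 (Se) sets effort on bond)
b3 stroke→I1  (I1 integral (f out))
b0 stroke→J1  (only one effort-in slot at J1)
b1 stroke→J2  (through GY1, causality inverts; strokes same side of GY1)
b2 stroke→J3  (J2 needs exactly one f-in)
b5 stroke→I2  (common-e at J3 fixed by 2)

dp_I2/dt = E_Se1 - 5*p_I1/4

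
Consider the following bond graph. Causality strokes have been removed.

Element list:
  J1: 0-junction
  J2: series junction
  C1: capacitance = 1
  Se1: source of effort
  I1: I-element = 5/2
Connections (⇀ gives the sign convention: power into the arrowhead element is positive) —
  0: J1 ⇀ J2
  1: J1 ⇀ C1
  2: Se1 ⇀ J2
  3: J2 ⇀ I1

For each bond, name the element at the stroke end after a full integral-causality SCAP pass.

#2 →J2  (Se1 (Se) sets effort on bond)
#1 →J1  (C1 outputs effort q/C1)
#0 →J2  (common-e at J1 fixed by 1)
#3 →I1  (J2 needs exactly one f-in)

β0 →J2
β1 →J1
β2 →J2
β3 →I1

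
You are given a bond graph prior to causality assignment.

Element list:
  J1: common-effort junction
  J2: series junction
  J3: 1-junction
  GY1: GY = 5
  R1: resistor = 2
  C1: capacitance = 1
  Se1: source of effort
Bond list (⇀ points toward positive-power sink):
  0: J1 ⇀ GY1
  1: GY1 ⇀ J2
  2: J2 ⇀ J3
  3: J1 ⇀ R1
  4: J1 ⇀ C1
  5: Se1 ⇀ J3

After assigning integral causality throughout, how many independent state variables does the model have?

1  (C1 all integral)

bond 5 →J3  (source Se1 imposes e)
bond 2 →J2  (only one flow-in slot at J3)
bond 1 →GY1  (only one flow-in slot at J2)
bond 0 →GY1  (GY GY1: same side as bond 1)
bond 4 →J1  (prefer integral on C1)
bond 3 →R1  (J1 effort already set via bond 4)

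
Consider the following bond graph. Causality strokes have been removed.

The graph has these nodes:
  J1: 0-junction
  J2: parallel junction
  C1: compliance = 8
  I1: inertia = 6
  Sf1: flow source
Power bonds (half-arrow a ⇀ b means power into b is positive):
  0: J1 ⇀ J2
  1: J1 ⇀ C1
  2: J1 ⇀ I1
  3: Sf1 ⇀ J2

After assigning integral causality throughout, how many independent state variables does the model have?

2  (C1, I1 all integral)

b3 stroke→Sf1  (Sf1 (Sf) sets flow on bond)
b0 stroke→J2  (J2: last free bond brings effort in)
b1 stroke→J1  (C1: C, integral causality)
b2 stroke→I1  (0-jn J1 has e-setter on 1)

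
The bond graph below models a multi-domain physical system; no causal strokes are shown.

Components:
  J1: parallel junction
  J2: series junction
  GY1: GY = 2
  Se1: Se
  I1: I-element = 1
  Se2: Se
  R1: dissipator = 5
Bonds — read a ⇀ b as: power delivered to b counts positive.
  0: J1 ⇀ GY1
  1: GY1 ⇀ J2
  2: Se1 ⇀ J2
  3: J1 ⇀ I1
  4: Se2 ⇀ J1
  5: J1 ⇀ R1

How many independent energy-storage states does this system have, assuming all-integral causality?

1  (I1 all integral)

#2 stroke at J2  (Se1 (Se) sets effort on bond)
#4 stroke at J1  (Se2: effort source, stroke at far end)
#0 stroke at GY1  (J1: bond 4 brought effort, rest push out)
#3 stroke at I1  (J1 effort already set via bond 4)
#5 stroke at R1  (J1: bond 4 brought effort, rest push out)
#1 stroke at GY1  (only one flow-in slot at J2)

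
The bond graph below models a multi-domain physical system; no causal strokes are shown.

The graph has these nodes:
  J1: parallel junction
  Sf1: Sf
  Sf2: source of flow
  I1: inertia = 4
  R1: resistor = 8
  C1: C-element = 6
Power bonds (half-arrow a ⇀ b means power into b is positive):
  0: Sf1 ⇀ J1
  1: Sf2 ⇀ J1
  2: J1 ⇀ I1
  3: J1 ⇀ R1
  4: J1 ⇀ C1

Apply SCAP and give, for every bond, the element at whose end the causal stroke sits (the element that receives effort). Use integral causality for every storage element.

β0 stroke at Sf1
β1 stroke at Sf2
β2 stroke at I1
β3 stroke at R1
β4 stroke at J1

b0 |Sf1  (Sf1 (Sf) sets flow on bond)
b1 |Sf2  (Sf2: flow source, stroke at near end)
b2 |I1  (I1 integral (f out))
b4 |J1  (C1 outputs effort q/C1)
b3 |R1  (0-jn J1 has e-setter on 4)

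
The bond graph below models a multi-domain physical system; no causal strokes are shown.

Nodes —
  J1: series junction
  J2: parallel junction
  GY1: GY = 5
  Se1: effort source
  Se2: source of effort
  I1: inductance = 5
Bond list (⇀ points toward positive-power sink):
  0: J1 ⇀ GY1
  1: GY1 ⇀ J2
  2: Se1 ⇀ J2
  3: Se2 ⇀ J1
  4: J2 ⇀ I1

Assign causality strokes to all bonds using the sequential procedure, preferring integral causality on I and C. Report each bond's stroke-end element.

β2 stroke at J2  (source Se1 imposes e)
β3 stroke at J1  (Se2: effort source, stroke at far end)
β0 stroke at GY1  (J1: last free bond brings flow in)
β1 stroke at GY1  (common-e at J2 fixed by 2)
β4 stroke at I1  (common-e at J2 fixed by 2)

#0 stroke at GY1
#1 stroke at GY1
#2 stroke at J2
#3 stroke at J1
#4 stroke at I1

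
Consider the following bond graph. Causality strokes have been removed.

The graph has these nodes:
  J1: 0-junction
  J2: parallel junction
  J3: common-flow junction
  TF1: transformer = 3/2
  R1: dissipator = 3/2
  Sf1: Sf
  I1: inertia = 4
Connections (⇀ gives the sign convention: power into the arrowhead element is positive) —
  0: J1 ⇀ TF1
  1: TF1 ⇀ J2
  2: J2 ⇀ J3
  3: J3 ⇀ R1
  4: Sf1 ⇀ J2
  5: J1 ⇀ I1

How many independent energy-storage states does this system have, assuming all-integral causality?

#4 |Sf1  (source Sf1 imposes f)
#5 |I1  (I1: I, integral causality)
#0 |J1  (closing 0-jn rule on J1)
#1 |TF1  (TF1: transformer flips bond 0)
#2 |J2  (closing 0-jn rule on J2)
#3 |J3  (1-jn J3 has f-setter on 2)

1  (I1 all integral)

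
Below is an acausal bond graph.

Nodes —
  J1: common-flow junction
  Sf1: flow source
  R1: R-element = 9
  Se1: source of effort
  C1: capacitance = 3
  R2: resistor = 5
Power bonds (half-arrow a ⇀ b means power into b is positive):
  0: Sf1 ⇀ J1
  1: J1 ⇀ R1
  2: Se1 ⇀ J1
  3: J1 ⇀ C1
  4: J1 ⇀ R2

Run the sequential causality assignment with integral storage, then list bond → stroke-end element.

b0 stroke at Sf1  (Sf1 (Sf) sets flow on bond)
b2 stroke at J1  (source Se1 imposes e)
b1 stroke at J1  (common-f at J1 fixed by 0)
b3 stroke at J1  (J1: bond 0 brought flow, rest push out)
b4 stroke at J1  (common-f at J1 fixed by 0)

b0 stroke→Sf1
b1 stroke→J1
b2 stroke→J1
b3 stroke→J1
b4 stroke→J1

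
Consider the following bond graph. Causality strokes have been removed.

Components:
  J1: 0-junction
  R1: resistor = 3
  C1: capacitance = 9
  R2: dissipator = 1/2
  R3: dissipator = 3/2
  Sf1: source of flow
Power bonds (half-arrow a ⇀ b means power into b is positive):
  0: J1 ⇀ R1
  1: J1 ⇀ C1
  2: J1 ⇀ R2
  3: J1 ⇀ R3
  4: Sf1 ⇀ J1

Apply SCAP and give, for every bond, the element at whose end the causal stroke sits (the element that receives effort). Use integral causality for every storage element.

#4 stroke at Sf1  (source Sf1 imposes f)
#1 stroke at J1  (C1 integral (e out))
#0 stroke at R1  (0-jn J1 has e-setter on 1)
#2 stroke at R2  (0-jn J1 has e-setter on 1)
#3 stroke at R3  (J1 effort already set via bond 1)

#0 |R1
#1 |J1
#2 |R2
#3 |R3
#4 |Sf1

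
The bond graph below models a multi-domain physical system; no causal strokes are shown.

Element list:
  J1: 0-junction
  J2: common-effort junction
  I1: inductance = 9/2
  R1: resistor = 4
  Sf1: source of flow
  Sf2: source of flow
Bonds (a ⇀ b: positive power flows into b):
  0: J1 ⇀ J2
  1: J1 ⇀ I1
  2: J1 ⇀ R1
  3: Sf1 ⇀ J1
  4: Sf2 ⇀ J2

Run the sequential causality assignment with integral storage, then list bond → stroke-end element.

b0 stroke→J2
b1 stroke→I1
b2 stroke→J1
b3 stroke→Sf1
b4 stroke→Sf2

β3 →Sf1  (source Sf1 imposes f)
β4 →Sf2  (Sf2: flow source, stroke at near end)
β0 →J2  (J2 needs exactly one e-in)
β1 →I1  (prefer integral on I1)
β2 →J1  (only one effort-in slot at J1)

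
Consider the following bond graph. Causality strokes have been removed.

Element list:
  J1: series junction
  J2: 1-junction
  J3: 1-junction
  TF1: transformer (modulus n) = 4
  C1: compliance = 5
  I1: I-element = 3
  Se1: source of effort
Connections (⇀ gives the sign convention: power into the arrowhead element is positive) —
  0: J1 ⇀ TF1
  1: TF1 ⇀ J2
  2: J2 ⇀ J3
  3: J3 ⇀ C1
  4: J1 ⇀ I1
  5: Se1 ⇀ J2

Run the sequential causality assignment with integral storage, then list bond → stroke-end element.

#5 |J2  (Se1: effort source, stroke at far end)
#3 |J3  (C1 outputs effort q/C1)
#2 |J2  (J3: last free bond brings flow in)
#1 |TF1  (J2: last free bond brings flow in)
#0 |J1  (TF1 one-in-one-out from 1)
#4 |I1  (J1: last free bond brings flow in)

bond 0 stroke→J1
bond 1 stroke→TF1
bond 2 stroke→J2
bond 3 stroke→J3
bond 4 stroke→I1
bond 5 stroke→J2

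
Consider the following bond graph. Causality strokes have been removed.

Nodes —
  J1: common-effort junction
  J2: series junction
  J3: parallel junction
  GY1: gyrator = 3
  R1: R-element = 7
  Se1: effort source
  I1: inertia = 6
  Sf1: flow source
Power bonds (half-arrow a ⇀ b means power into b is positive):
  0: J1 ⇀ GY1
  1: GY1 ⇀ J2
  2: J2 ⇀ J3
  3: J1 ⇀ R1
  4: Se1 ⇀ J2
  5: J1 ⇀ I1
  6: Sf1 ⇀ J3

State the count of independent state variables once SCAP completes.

#4 stroke→J2  (Se1: effort source, stroke at far end)
#6 stroke→Sf1  (source Sf1 imposes f)
#2 stroke→J3  (J3 needs exactly one e-in)
#1 stroke→J2  (J2: bond 2 brought flow, rest push out)
#0 stroke→J1  (GY GY1: same side as bond 1)
#3 stroke→R1  (J1: bond 0 brought effort, rest push out)
#5 stroke→I1  (common-e at J1 fixed by 0)

1  (I1 all integral)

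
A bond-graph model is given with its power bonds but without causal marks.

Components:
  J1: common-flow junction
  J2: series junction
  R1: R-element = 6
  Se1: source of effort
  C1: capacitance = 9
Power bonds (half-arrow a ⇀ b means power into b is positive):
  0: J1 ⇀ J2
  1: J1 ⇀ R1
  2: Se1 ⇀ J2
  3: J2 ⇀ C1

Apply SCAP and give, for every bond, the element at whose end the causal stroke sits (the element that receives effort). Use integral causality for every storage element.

b0 →J1
b1 →R1
b2 →J2
b3 →J2

β2 stroke at J2  (Se1 fixes effort; stroke away)
β3 stroke at J2  (prefer integral on C1)
β0 stroke at J1  (J2 needs exactly one f-in)
β1 stroke at R1  (only one flow-in slot at J1)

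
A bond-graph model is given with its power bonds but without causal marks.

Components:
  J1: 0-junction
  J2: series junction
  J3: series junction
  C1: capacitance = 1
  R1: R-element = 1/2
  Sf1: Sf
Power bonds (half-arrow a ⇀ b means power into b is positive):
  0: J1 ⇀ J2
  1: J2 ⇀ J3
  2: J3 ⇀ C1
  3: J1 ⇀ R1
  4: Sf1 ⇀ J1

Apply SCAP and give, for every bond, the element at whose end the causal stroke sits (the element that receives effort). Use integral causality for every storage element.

β4 →Sf1  (source Sf1 imposes f)
β2 →J3  (C1 integral (e out))
β1 →J2  (closing 1-jn rule on J3)
β0 →J1  (J2: last free bond brings flow in)
β3 →R1  (common-e at J1 fixed by 0)

b0 stroke at J1
b1 stroke at J2
b2 stroke at J3
b3 stroke at R1
b4 stroke at Sf1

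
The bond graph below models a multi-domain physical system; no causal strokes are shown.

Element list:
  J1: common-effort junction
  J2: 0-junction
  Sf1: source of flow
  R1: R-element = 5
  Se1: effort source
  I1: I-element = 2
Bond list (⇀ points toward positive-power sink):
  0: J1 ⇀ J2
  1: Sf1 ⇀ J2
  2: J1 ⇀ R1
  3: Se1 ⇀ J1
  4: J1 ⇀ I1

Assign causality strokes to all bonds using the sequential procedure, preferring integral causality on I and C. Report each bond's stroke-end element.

β1 stroke at Sf1  (Sf1: flow source, stroke at near end)
β3 stroke at J1  (Se1 (Se) sets effort on bond)
β0 stroke at J2  (J1: bond 3 brought effort, rest push out)
β2 stroke at R1  (common-e at J1 fixed by 3)
β4 stroke at I1  (J1: bond 3 brought effort, rest push out)

bond 0 stroke→J2
bond 1 stroke→Sf1
bond 2 stroke→R1
bond 3 stroke→J1
bond 4 stroke→I1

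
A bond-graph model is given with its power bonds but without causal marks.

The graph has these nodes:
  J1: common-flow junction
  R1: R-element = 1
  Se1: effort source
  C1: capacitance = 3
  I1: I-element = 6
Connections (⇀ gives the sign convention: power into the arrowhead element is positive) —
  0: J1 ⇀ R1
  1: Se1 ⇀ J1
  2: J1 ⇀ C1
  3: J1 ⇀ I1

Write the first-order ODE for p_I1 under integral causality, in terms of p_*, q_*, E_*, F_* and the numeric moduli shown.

dp_I1/dt = E_Se1 - p_I1/6 - q_C1/3

bond 1 stroke→J1  (Se1 fixes effort; stroke away)
bond 2 stroke→J1  (C1: C, integral causality)
bond 3 stroke→I1  (I1 outputs flow p/I1)
bond 0 stroke→J1  (common-f at J1 fixed by 3)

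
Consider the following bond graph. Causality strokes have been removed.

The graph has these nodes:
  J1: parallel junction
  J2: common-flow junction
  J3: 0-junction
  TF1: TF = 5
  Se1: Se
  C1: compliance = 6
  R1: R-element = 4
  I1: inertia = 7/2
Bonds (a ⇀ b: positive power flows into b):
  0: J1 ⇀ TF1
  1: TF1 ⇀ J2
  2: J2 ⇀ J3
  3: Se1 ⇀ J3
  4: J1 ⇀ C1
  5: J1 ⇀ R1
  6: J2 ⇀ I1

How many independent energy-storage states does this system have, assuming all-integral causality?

b3 stroke at J3  (Se1 (Se) sets effort on bond)
b2 stroke at J2  (J3 effort already set via bond 3)
b4 stroke at J1  (C1 outputs effort q/C1)
b0 stroke at TF1  (common-e at J1 fixed by 4)
b5 stroke at R1  (J1: bond 4 brought effort, rest push out)
b1 stroke at J2  (TF1 one-in-one-out from 0)
b6 stroke at I1  (only one flow-in slot at J2)

2  (C1, I1 all integral)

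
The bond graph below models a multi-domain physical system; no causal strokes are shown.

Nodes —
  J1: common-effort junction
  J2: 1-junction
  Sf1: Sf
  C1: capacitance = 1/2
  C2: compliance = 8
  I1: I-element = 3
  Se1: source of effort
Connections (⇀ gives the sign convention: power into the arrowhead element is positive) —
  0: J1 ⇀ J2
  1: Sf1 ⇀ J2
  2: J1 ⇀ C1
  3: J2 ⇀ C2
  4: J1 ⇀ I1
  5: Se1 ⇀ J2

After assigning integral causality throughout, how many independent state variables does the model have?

bond 1 stroke→Sf1  (source Sf1 imposes f)
bond 5 stroke→J2  (source Se1 imposes e)
bond 0 stroke→J2  (J2 flow already set via bond 1)
bond 3 stroke→J2  (common-f at J2 fixed by 1)
bond 2 stroke→J1  (C1 outputs effort q/C1)
bond 4 stroke→I1  (common-e at J1 fixed by 2)

3  (C1, C2, I1 all integral)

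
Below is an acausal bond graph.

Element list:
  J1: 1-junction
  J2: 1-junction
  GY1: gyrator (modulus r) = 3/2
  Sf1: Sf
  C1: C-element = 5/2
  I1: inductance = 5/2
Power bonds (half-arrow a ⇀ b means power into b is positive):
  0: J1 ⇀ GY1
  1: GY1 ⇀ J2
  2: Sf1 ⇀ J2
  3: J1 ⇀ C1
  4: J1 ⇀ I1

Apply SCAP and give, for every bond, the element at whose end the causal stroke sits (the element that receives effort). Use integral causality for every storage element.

β2 stroke→Sf1  (Sf1 fixes flow; stroke at Sf1)
β1 stroke→J2  (J2 flow already set via bond 2)
β0 stroke→J1  (GY1: gyrator matches bond 1)
β3 stroke→J1  (C1 integral (e out))
β4 stroke→I1  (only one flow-in slot at J1)

β0 stroke at J1
β1 stroke at J2
β2 stroke at Sf1
β3 stroke at J1
β4 stroke at I1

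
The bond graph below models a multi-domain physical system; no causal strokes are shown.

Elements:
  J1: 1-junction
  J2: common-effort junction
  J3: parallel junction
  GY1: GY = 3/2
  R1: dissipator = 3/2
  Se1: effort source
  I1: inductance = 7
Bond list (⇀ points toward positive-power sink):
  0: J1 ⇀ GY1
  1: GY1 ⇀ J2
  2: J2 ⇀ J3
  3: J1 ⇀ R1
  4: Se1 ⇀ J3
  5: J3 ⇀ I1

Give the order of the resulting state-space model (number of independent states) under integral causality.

b4 stroke→J3  (Se1: effort source, stroke at far end)
b2 stroke→J2  (J3 effort already set via bond 4)
b5 stroke→I1  (J3: bond 4 brought effort, rest push out)
b1 stroke→GY1  (J2: bond 2 brought effort, rest push out)
b0 stroke→GY1  (through GY1, causality inverts; strokes same side of GY1)
b3 stroke→J1  (J1: bond 0 brought flow, rest push out)

1  (I1 all integral)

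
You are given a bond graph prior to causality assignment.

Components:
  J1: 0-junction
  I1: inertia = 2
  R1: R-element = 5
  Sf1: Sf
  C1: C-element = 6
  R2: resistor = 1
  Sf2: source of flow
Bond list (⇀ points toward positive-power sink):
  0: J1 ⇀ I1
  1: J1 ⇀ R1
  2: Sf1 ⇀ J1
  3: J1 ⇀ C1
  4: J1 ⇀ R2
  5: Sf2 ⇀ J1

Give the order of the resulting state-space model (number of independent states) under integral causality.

bond 2 |Sf1  (Sf1 (Sf) sets flow on bond)
bond 5 |Sf2  (source Sf2 imposes f)
bond 0 |I1  (I1: I, integral causality)
bond 3 |J1  (C1: C, integral causality)
bond 1 |R1  (common-e at J1 fixed by 3)
bond 4 |R2  (common-e at J1 fixed by 3)

2  (C1, I1 all integral)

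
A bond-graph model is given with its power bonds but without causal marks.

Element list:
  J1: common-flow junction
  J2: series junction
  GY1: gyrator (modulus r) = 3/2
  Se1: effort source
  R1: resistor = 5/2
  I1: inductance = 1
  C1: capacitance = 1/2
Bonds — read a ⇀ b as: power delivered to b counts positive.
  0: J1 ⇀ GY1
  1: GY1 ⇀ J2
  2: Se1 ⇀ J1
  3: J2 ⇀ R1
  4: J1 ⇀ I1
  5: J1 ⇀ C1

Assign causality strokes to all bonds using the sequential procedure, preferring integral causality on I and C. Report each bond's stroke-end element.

b0 |J1
b1 |J2
b2 |J1
b3 |R1
b4 |I1
b5 |J1

β2 stroke→J1  (Se1 fixes effort; stroke away)
β4 stroke→I1  (I1 outputs flow p/I1)
β0 stroke→J1  (J1: bond 4 brought flow, rest push out)
β5 stroke→J1  (J1 flow already set via bond 4)
β1 stroke→J2  (GY1 both-in/both-out from 0)
β3 stroke→R1  (closing 1-jn rule on J2)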